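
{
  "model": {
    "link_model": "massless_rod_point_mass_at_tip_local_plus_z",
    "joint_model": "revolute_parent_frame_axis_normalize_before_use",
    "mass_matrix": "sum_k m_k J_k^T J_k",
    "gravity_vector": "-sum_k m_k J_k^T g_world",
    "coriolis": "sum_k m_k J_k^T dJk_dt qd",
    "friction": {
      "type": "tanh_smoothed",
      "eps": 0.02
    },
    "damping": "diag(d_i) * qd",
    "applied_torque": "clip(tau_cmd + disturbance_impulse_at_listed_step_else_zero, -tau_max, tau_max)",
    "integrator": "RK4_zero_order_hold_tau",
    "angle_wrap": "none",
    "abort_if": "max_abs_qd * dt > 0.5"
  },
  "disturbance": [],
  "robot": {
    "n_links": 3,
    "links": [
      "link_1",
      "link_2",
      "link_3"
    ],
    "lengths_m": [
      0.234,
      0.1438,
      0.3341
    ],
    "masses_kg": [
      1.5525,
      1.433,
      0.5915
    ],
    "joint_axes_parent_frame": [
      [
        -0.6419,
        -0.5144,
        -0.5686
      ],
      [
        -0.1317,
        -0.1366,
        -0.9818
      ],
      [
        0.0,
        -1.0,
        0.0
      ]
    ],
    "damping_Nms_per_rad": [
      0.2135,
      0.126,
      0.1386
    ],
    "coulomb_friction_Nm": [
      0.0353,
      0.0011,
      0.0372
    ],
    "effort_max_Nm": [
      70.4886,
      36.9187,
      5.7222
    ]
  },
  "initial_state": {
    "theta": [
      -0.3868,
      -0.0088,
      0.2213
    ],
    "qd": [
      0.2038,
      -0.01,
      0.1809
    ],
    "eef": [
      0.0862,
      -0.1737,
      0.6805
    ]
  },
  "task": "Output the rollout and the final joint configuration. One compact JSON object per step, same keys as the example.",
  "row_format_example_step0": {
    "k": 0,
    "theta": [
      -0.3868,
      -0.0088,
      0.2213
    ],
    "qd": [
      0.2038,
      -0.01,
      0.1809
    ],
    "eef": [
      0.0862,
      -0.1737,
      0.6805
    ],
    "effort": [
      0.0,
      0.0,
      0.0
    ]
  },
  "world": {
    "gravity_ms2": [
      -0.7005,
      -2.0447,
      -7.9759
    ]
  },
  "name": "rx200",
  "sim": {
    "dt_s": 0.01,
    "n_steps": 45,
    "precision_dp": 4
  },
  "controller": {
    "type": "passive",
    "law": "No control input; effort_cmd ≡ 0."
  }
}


{"k":1,"theta":[-0.3855,-0.0075,0.2238],"qd":[0.0565,0.2575,0.3199],"eef":[0.0847,-0.1732,0.6807],"effort":[0.0,0.0,0.0]}
{"k":2,"theta":[-0.3856,-0.004,0.2277],"qd":[-0.0732,0.4228,0.4581],"eef":[0.0831,-0.1731,0.6808],"effort":[0.0,0.0,0.0]}
{"k":3,"theta":[-0.3869,0.0008,0.233],"qd":[-0.1921,0.5249,0.5954],"eef":[0.0816,-0.1734,0.6806],"effort":[0.0,0.0,0.0]}
{"k":4,"theta":[-0.3894,0.0064,0.2396],"qd":[-0.305,0.5904,0.7323],"eef":[0.08,-0.1741,0.6803],"effort":[0.0,0.0,0.0]}
{"k":5,"theta":[-0.393,0.0125,0.2476],"qd":[-0.414,0.6312,0.8686],"eef":[0.0784,-0.1752,0.6798],"effort":[0.0,0.0,0.0]}
{"k":6,"theta":[-0.3977,0.019,0.257],"qd":[-0.5203,0.6556,1.0044],"eef":[0.0769,-0.1768,0.6791],"effort":[0.0,0.0,0.0]}
{"k":7,"theta":[-0.4034,0.0256,0.2677],"qd":[-0.6248,0.6694,1.1397],"eef":[0.0753,-0.1788,0.6783],"effort":[0.0,0.0,0.0]}
{"k":8,"theta":[-0.4102,0.0323,0.2798],"qd":[-0.7282,0.6763,1.2748],"eef":[0.0738,-0.1812,0.6771],"effort":[0.0,0.0,0.0]}
{"k":9,"theta":[-0.418,0.0391,0.2932],"qd":[-0.831,0.6788,1.4099],"eef":[0.0723,-0.184,0.6758],"effort":[0.0,0.0,0.0]}
{"k":10,"theta":[-0.4268,0.0459,0.308],"qd":[-0.9335,0.6785,1.5452],"eef":[0.0708,-0.1872,0.6742],"effort":[0.0,0.0,0.0]}
{"k":11,"theta":[-0.4367,0.0527,0.3241],"qd":[-1.036,0.6763,1.6808],"eef":[0.0694,-0.1908,0.6723],"effort":[0.0,0.0,0.0]}
{"k":12,"theta":[-0.4475,0.0594,0.3416],"qd":[-1.1386,0.6727,1.817],"eef":[0.068,-0.1949,0.6702],"effort":[0.0,0.0,0.0]}
{"k":13,"theta":[-0.4594,0.0661,0.3604],"qd":[-1.2413,0.6679,1.9539],"eef":[0.0666,-0.1993,0.6678],"effort":[0.0,0.0,0.0]}
{"k":14,"theta":[-0.4724,0.0728,0.3807],"qd":[-1.3444,0.662,2.0916],"eef":[0.0653,-0.2041,0.665],"effort":[0.0,0.0,0.0]}
{"k":15,"theta":[-0.4863,0.0793,0.4023],"qd":[-1.4478,0.6548,2.23],"eef":[0.064,-0.2092,0.6619],"effort":[0.0,0.0,0.0]}
{"k":16,"theta":[-0.5013,0.0859,0.4253],"qd":[-1.5516,0.6462,2.3693],"eef":[0.0628,-0.2148,0.6584],"effort":[0.0,0.0,0.0]}
{"k":17,"theta":[-0.5174,0.0923,0.4497],"qd":[-1.6557,0.6357,2.5092],"eef":[0.0616,-0.2206,0.6545],"effort":[0.0,0.0,0.0]}
{"k":18,"theta":[-0.5344,0.0986,0.4755],"qd":[-1.7601,0.6231,2.6497],"eef":[0.0605,-0.2268,0.6501],"effort":[0.0,0.0,0.0]}
{"k":19,"theta":[-0.5526,0.1047,0.5027],"qd":[-1.8648,0.6079,2.7904],"eef":[0.0595,-0.2334,0.6453],"effort":[0.0,0.0,0.0]}
{"k":20,"theta":[-0.5717,0.1107,0.5313],"qd":[-1.9696,0.5897,2.931],"eef":[0.0586,-0.2402,0.64],"effort":[0.0,0.0,0.0]}
{"k":21,"theta":[-0.592,0.1165,0.5613],"qd":[-2.0746,0.5681,3.0711],"eef":[0.0577,-0.2474,0.6341],"effort":[0.0,0.0,0.0]}
{"k":22,"theta":[-0.6132,0.1221,0.5927],"qd":[-2.1795,0.5425,3.2102],"eef":[0.057,-0.2548,0.6277],"effort":[0.0,0.0,0.0]}
{"k":23,"theta":[-0.6355,0.1273,0.6255],"qd":[-2.2842,0.5125,3.3477],"eef":[0.0565,-0.2625,0.6206],"effort":[0.0,0.0,0.0]}
{"k":24,"theta":[-0.6589,0.1323,0.6596],"qd":[-2.3887,0.4774,3.4828],"eef":[0.0561,-0.2704,0.613],"effort":[0.0,0.0,0.0]}
{"k":25,"theta":[-0.6833,0.1369,0.6951],"qd":[-2.4926,0.4368,3.6148],"eef":[0.0558,-0.2785,0.6046],"effort":[0.0,0.0,0.0]}
{"k":26,"theta":[-0.7088,0.141,0.7319],"qd":[-2.596,0.39,3.7429],"eef":[0.0557,-0.2868,0.5955],"effort":[0.0,0.0,0.0]}
{"k":27,"theta":[-0.7352,0.1446,0.77],"qd":[-2.6986,0.3365,3.8661],"eef":[0.0559,-0.2952,0.5856],"effort":[0.0,0.0,0.0]}
{"k":28,"theta":[-0.7627,0.1477,0.8092],"qd":[-2.8002,0.2756,3.9833],"eef":[0.0563,-0.3038,0.575],"effort":[0.0,0.0,0.0]}
{"k":29,"theta":[-0.7912,0.1501,0.8496],"qd":[-2.9007,0.2068,4.0935],"eef":[0.057,-0.3125,0.5635],"effort":[0.0,0.0,0.0]}
{"k":30,"theta":[-0.8207,0.1518,0.8911],"qd":[-3.0,0.1293,4.1955],"eef":[0.0579,-0.3212,0.5511],"effort":[0.0,0.0,0.0]}
{"k":31,"theta":[-0.8512,0.1527,0.9335],"qd":[-3.0979,0.0425,4.288],"eef":[0.0592,-0.3299,0.5379],"effort":[0.0,0.0,0.0]}
{"k":32,"theta":[-0.8827,0.1526,0.9768],"qd":[-3.1944,-0.0538,4.3698],"eef":[0.0609,-0.3387,0.5237],"effort":[0.0,0.0,0.0]}
{"k":33,"theta":[-0.9151,0.1516,1.0208],"qd":[-3.2896,-0.1605,4.4394],"eef":[0.0629,-0.3473,0.5086],"effort":[0.0,0.0,0.0]}
{"k":34,"theta":[-0.9485,0.1494,1.0655],"qd":[-3.3831,-0.2786,4.4953],"eef":[0.0654,-0.3558,0.4926],"effort":[0.0,0.0,0.0]}
{"k":35,"theta":[-0.9828,0.146,1.1107],"qd":[-3.475,-0.4088,4.5358],"eef":[0.0683,-0.3642,0.4755],"effort":[0.0,0.0,0.0]}
{"k":36,"theta":[-1.018,0.1412,1.1562],"qd":[-3.5653,-0.5516,4.5591],"eef":[0.0718,-0.3723,0.4575],"effort":[0.0,0.0,0.0]}
{"k":37,"theta":[-1.0541,0.1349,1.2018],"qd":[-3.6542,-0.7076,4.5635],"eef":[0.0757,-0.3802,0.4385],"effort":[0.0,0.0,0.0]}
{"k":38,"theta":[-1.091,0.127,1.2474],"qd":[-3.7416,-0.8772,4.5467],"eef":[0.0803,-0.3877,0.4184],"effort":[0.0,0.0,0.0]}
{"k":39,"theta":[-1.1289,0.1173,1.2927],"qd":[-3.8278,-1.0604,4.5067],"eef":[0.0854,-0.3948,0.3974],"effort":[0.0,0.0,0.0]}
{"k":40,"theta":[-1.1676,0.1057,1.3374],"qd":[-3.9129,-1.2573,4.4408],"eef":[0.0912,-0.4015,0.3754],"effort":[0.0,0.0,0.0]}
{"k":41,"theta":[-1.2071,0.0921,1.3814],"qd":[-3.9972,-1.4671,4.3467],"eef":[0.0976,-0.4076,0.3524],"effort":[0.0,0.0,0.0]}
{"k":42,"theta":[-1.2475,0.0763,1.4243],"qd":[-4.081,-1.6887,4.2213],"eef":[0.1048,-0.4131,0.3284],"effort":[0.0,0.0,0.0]}
{"k":43,"theta":[-1.2888,0.0583,1.4657],"qd":[-4.1647,-1.9201,4.0618],"eef":[0.1126,-0.418,0.3036],"effort":[0.0,0.0,0.0]}
{"k":44,"theta":[-1.3308,0.0379,1.5054],"qd":[-4.2488,-2.1583,3.8653],"eef":[0.1212,-0.4221,0.2778],"effort":[0.0,0.0,0.0]}
{"k":45,"theta":[-1.3737,0.0151,1.5429],"qd":[-4.3339,-2.3991,3.6288],"eef":[0.1306,-0.4253,0.2512]}
{"summary": "final theta (rad): -1.3737 0.0151 1.5429"}


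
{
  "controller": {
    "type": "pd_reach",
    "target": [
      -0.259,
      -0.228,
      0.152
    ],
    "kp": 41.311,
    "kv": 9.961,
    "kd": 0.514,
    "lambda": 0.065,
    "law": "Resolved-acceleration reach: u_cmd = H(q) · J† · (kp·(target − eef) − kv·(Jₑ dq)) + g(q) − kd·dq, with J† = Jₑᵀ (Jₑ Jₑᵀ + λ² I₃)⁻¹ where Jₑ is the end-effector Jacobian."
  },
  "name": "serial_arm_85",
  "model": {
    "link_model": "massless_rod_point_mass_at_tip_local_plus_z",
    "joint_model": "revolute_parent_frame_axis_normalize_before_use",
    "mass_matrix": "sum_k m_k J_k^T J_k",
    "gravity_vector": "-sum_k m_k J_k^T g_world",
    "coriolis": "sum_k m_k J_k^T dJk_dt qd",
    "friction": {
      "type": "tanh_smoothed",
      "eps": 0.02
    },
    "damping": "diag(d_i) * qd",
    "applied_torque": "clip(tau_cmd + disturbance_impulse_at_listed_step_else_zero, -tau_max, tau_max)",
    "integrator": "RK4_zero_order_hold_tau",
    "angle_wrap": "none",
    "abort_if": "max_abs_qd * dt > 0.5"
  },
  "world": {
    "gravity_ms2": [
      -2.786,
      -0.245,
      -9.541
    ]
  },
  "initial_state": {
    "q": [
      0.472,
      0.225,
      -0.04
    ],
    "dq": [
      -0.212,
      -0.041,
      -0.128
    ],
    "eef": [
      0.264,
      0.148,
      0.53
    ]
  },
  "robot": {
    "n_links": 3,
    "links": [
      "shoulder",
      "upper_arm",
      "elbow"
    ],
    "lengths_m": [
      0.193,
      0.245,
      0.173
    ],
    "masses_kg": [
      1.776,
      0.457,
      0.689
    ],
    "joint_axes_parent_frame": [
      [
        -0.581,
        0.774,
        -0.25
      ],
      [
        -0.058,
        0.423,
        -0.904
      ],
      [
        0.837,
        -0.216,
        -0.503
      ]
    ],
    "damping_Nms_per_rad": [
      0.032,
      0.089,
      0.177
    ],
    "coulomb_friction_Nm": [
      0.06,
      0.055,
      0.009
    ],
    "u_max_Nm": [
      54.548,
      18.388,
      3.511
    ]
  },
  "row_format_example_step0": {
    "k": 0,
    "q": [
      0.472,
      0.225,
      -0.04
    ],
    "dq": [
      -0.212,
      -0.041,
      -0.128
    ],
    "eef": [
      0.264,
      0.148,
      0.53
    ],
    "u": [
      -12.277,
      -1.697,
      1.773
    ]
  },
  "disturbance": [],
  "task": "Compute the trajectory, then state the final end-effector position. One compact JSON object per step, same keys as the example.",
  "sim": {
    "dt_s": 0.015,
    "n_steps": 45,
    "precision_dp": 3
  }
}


{"k":1,"q":[0.465,0.228,-0.042],"dq":[-0.699,0.387,-0.159],"eef":[0.261,0.146,0.532],"u":[-10.662,-1.691,1.57]}
{"k":2,"q":[0.452,0.234,-0.044],"dq":[-1.026,0.42,-0.023],"eef":[0.257,0.143,0.535],"u":[-9.178,-1.464,1.306]}
{"k":3,"q":[0.435,0.24,-0.044],"dq":[-1.311,0.418,-0.021],"eef":[0.25,0.138,0.539],"u":[-7.89,-1.248,1.145]}
{"k":4,"q":[0.413,0.246,-0.044],"dq":[-1.542,0.377,-0.003],"eef":[0.241,0.132,0.545],"u":[-6.742,-1.038,0.994]}
{"k":5,"q":[0.389,0.251,-0.044],"dq":[-1.736,0.332,0.002],"eef":[0.231,0.126,0.551],"u":[-5.717,-0.85,0.867]}
{"k":6,"q":[0.361,0.256,-0.044],"dq":[-1.897,0.283,0.01],"eef":[0.219,0.118,0.557],"u":[-4.789,-0.681,0.751]}
{"k":7,"q":[0.332,0.26,-0.044],"dq":[-2.03,0.234,0.014],"eef":[0.206,0.11,0.564],"u":[-3.944,-0.529,0.647]}
{"k":8,"q":[0.301,0.263,-0.043],"dq":[-2.14,0.186,0.019],"eef":[0.192,0.101,0.57],"u":[-3.166,-0.391,0.552]}
{"k":9,"q":[0.268,0.265,-0.043],"dq":[-2.23,0.139,0.023],"eef":[0.177,0.092,0.576],"u":[-2.443,-0.265,0.465]}
{"k":10,"q":[0.234,0.267,-0.042],"dq":[-2.302,0.094,0.026],"eef":[0.161,0.081,0.583],"u":[-1.767,-0.149,0.384]}
{"k":11,"q":[0.199,0.268,-0.042],"dq":[-2.359,0.051,0.029],"eef":[0.145,0.071,0.588],"u":[-1.129,-0.041,0.309]}
{"k":12,"q":[0.163,0.269,-0.041],"dq":[-2.405,0.017,0.029],"eef":[0.128,0.06,0.593],"u":[-0.526,0.054,0.239]}
{"k":13,"q":[0.127,0.269,-0.041],"dq":[-2.445,0.014,0.022],"eef":[0.111,0.048,0.598],"u":[0.044,0.125,0.177]}
{"k":14,"q":[0.09,0.269,-0.04],"dq":[-2.47,-0.004,0.03],"eef":[0.093,0.036,0.602],"u":[0.592,0.202,0.11]}
{"k":15,"q":[0.053,0.268,-0.04],"dq":[-2.489,-0.012,0.027],"eef":[0.076,0.024,0.605],"u":[1.114,0.27,0.052]}
{"k":16,"q":[0.016,0.268,-0.04],"dq":[-2.499,-0.022,0.029],"eef":[0.058,0.011,0.607],"u":[1.615,0.336,-0.007]}
{"k":17,"q":[-0.022,0.268,-0.039],"dq":[-2.5,-0.036,0.03],"eef":[0.04,-0.002,0.609],"u":[2.098,0.402,-0.062]}
{"k":18,"q":[-0.059,0.267,-0.039],"dq":[-2.493,-0.056,0.031],"eef":[0.022,-0.015,0.609],"u":[2.562,0.471,-0.116]}
{"k":19,"q":[-0.096,0.266,-0.038],"dq":[-2.48,-0.078,0.031],"eef":[0.005,-0.028,0.609],"u":[3.009,0.54,-0.166]}
{"k":20,"q":[-0.133,0.265,-0.037],"dq":[-2.461,-0.102,0.031],"eef":[-0.013,-0.041,0.608],"u":[3.438,0.608,-0.214]}
{"k":21,"q":[-0.17,0.263,-0.037],"dq":[-2.436,-0.124,0.029],"eef":[-0.03,-0.054,0.607],"u":[3.849,0.674,-0.26]}
{"k":22,"q":[-0.206,0.261,-0.037],"dq":[-2.407,-0.145,0.028],"eef":[-0.047,-0.067,0.605],"u":[4.243,0.738,-0.303]}
{"k":23,"q":[-0.242,0.259,-0.036],"dq":[-2.374,-0.164,0.026],"eef":[-0.063,-0.08,0.601],"u":[4.618,0.8,-0.344]}
{"k":24,"q":[-0.278,0.256,-0.036],"dq":[-2.338,-0.181,0.024],"eef":[-0.079,-0.093,0.598],"u":[4.975,0.859,-0.382]}
{"k":25,"q":[-0.312,0.253,-0.035],"dq":[-2.298,-0.196,0.021],"eef":[-0.095,-0.106,0.593],"u":[5.314,0.915,-0.418]}
{"k":26,"q":[-0.346,0.25,-0.035],"dq":[-2.255,-0.209,0.019],"eef":[-0.11,-0.119,0.588],"u":[5.635,0.969,-0.452]}
{"k":27,"q":[-0.38,0.247,-0.035],"dq":[-2.21,-0.22,0.016],"eef":[-0.125,-0.131,0.583],"u":[5.937,1.02,-0.484]}
{"k":28,"q":[-0.413,0.243,-0.034],"dq":[-2.162,-0.229,0.013],"eef":[-0.139,-0.143,0.577],"u":[6.221,1.069,-0.514]}
{"k":29,"q":[-0.445,0.24,-0.034],"dq":[-2.113,-0.237,0.011],"eef":[-0.153,-0.155,0.57],"u":[6.488,1.116,-0.541]}
{"k":30,"q":[-0.476,0.236,-0.034],"dq":[-2.062,-0.243,0.008],"eef":[-0.166,-0.167,0.563],"u":[6.736,1.16,-0.566]}
{"k":31,"q":[-0.506,0.233,-0.034],"dq":[-2.009,-0.247,0.005],"eef":[-0.179,-0.178,0.556],"u":[6.967,1.201,-0.59]}
{"k":32,"q":[-0.536,0.229,-0.034],"dq":[-1.956,-0.25,0.002],"eef":[-0.191,-0.189,0.548],"u":[7.182,1.24,-0.611]}
{"k":33,"q":[-0.565,0.225,-0.034],"dq":[-1.901,-0.252,-0.001],"eef":[-0.202,-0.2,0.54],"u":[7.38,1.276,-0.631]}
{"k":34,"q":[-0.593,0.221,-0.034],"dq":[-1.846,-0.253,-0.004],"eef":[-0.213,-0.21,0.532],"u":[7.562,1.31,-0.648]}
{"k":35,"q":[-0.62,0.217,-0.034],"dq":[-1.791,-0.252,-0.007],"eef":[-0.223,-0.22,0.524],"u":[7.729,1.342,-0.664]}
{"k":36,"q":[-0.647,0.214,-0.034],"dq":[-1.736,-0.25,-0.01],"eef":[-0.233,-0.229,0.515],"u":[7.881,1.371,-0.678]}
{"k":37,"q":[-0.672,0.21,-0.034],"dq":[-1.68,-0.248,-0.013],"eef":[-0.242,-0.238,0.507],"u":[8.019,1.398,-0.69]}
{"k":38,"q":[-0.697,0.206,-0.034],"dq":[-1.625,-0.245,-0.016],"eef":[-0.251,-0.247,0.498],"u":[8.143,1.423,-0.7]}
{"k":39,"q":[-0.721,0.203,-0.034],"dq":[-1.571,-0.241,-0.02],"eef":[-0.259,-0.255,0.49],"u":[8.255,1.446,-0.709]}
{"k":40,"q":[-0.744,0.199,-0.035],"dq":[-1.517,-0.236,-0.024],"eef":[-0.267,-0.264,0.481],"u":[8.355,1.467,-0.717]}
{"k":41,"q":[-0.767,0.196,-0.035],"dq":[-1.464,-0.231,-0.028],"eef":[-0.274,-0.271,0.473],"u":[8.444,1.486,-0.723]}
{"k":42,"q":[-0.788,0.192,-0.036],"dq":[-1.412,-0.225,-0.032],"eef":[-0.281,-0.279,0.465],"u":[8.523,1.504,-0.728]}
{"k":43,"q":[-0.809,0.189,-0.036],"dq":[-1.36,-0.219,-0.037],"eef":[-0.288,-0.286,0.456],"u":[8.592,1.519,-0.731]}
{"k":44,"q":[-0.829,0.186,-0.037],"dq":[-1.31,-0.213,-0.041],"eef":[-0.294,-0.292,0.448],"u":[8.652,1.534,-0.733]}
{"k":45,"q":[-0.848,0.182,-0.037],"dq":[-1.261,-0.206,-0.046],"eef":[-0.299,-0.299,0.44]}
{"summary": "final eef position (m): -0.299 -0.299 0.440"}


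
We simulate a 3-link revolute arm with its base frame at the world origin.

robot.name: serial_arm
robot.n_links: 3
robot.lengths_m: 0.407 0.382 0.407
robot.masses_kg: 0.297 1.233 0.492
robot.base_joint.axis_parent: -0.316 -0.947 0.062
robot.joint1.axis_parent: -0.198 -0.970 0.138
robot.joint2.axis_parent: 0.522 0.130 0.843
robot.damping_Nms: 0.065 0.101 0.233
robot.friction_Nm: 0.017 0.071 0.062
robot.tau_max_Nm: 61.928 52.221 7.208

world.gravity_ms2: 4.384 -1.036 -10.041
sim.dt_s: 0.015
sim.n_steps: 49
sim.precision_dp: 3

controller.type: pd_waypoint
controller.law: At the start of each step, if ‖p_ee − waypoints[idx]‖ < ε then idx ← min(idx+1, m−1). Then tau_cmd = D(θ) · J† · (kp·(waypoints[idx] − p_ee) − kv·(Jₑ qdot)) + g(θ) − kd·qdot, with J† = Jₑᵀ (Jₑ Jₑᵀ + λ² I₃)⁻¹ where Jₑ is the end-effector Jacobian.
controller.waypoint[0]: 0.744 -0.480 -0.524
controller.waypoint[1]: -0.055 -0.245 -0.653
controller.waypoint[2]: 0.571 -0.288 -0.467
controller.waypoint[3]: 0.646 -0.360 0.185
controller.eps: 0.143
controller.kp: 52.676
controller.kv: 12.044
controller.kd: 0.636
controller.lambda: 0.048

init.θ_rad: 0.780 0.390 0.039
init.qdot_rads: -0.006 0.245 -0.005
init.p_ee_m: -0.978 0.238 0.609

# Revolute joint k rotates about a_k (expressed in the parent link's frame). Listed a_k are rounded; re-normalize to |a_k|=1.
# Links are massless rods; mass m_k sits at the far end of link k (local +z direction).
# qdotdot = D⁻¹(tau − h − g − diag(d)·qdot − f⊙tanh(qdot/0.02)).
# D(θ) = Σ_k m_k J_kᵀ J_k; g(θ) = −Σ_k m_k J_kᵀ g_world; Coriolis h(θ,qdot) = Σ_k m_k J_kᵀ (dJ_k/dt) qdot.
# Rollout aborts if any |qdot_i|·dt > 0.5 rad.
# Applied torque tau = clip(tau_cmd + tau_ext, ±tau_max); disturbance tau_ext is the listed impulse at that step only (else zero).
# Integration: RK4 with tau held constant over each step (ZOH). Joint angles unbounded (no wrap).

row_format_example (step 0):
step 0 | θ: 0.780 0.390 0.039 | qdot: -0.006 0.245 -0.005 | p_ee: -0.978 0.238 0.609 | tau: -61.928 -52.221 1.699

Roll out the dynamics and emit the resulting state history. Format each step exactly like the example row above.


step 1 | θ: 0.797 0.354 0.034 | qdot: 2.358 -5.173 -0.582 | p_ee: -0.976 0.243 0.617 | tau: -61.928 -48.276 1.884
step 2 | θ: 0.848 0.239 0.022 | qdot: 4.566 -10.262 -1.032 | p_ee: -0.966 0.257 0.643 | tau: -61.928 -45.799 2.115
step 3 | θ: 0.935 0.045 0.003 | qdot: 7.006 -15.753 -1.656 | p_ee: -0.941 0.275 0.684 | tau: -32.656 9.078 2.182
step 4 | θ: 0.988 -0.098 -0.025 | qdot: 0.023 -3.291 -1.881 | p_ee: -0.910 0.287 0.719 | tau: 61.928 52.221 1.763
step 5 | θ: 0.961 -0.086 -0.031 | qdot: -3.530 4.791 1.021 | p_ee: -0.897 0.284 0.737 | tau: 61.928 37.978 -0.244
step 6 | θ: 0.908 -0.004 -0.006 | qdot: -3.519 6.185 2.317 | p_ee: -0.900 0.272 0.739 | tau: -13.865 -12.958 -0.545
step 7 | θ: 0.867 0.067 0.020 | qdot: -2.060 3.311 1.207 | p_ee: -0.904 0.261 0.738 | tau: -61.928 -44.141 0.689
step 8 | θ: 0.851 0.080 0.027 | qdot: -0.089 -1.444 -0.293 | p_ee: -0.899 0.257 0.745 | tau: -61.928 -36.960 1.639
step 9 | θ: 0.851 0.048 0.017 | qdot: 0.133 -2.898 -1.007 | p_ee: -0.883 0.258 0.763 | tau: -54.821 -15.255 1.766
step 10 | θ: 0.823 0.053 -0.003 | qdot: -3.793 3.445 -1.652 | p_ee: -0.865 0.257 0.784 | tau: -61.928 -27.947 1.910
step 11 | θ: 0.754 0.120 -0.032 | qdot: -5.438 5.439 -2.156 | p_ee: -0.847 0.251 0.803 | tau: -61.928 -52.221 1.952
step 12 | θ: 0.701 0.140 -0.059 | qdot: -1.620 -2.571 -1.483 | p_ee: -0.817 0.246 0.834 | tau: -61.928 -40.187 1.168
step 13 | θ: 0.684 0.081 -0.085 | qdot: -0.669 -5.355 -1.911 | p_ee: -0.770 0.245 0.880 | tau: -61.928 -19.978 1.275
step 14 | θ: 0.645 0.046 -0.123 | qdot: -4.536 0.678 -3.124 | p_ee: -0.717 0.241 0.925 | tau: -60.879 -16.310 1.836
step 15 | θ: 0.544 0.108 -0.176 | qdot: -8.806 7.460 -3.936 | p_ee: -0.663 0.231 0.964 | tau: -61.928 -41.442 2.064
step 16 | θ: 0.426 0.188 -0.225 | qdot: -7.061 3.204 -2.563 | p_ee: -0.601 0.214 1.003 | tau: -61.928 -30.808 0.756
step 17 | θ: 0.314 0.237 -0.266 | qdot: -7.779 3.348 -2.850 | p_ee: -0.523 0.194 1.045 | tau: -61.928 -21.022 0.775
step 18 | θ: 0.179 0.312 -0.315 | qdot: -10.123 6.367 -3.567 | p_ee: -0.434 0.169 1.081 | tau: -58.085 -10.819 1.030
step 19 | θ: 0.004 0.439 -0.372 | qdot: -12.947 10.116 -3.939 | p_ee: -0.338 0.137 1.103 | tau: -19.405 2.813 0.996
step 20 | θ: -0.193 0.589 -0.421 | qdot: -13.284 9.783 -2.483 | p_ee: -0.234 0.095 1.110 | tau: 9.451 16.460 -0.132
step 21 | θ: -0.389 0.726 -0.449 | qdot: -12.875 8.456 -1.254 | p_ee: -0.124 0.049 1.105 | tau: 24.754 24.931 -0.892
step 22 | θ: -0.578 0.843 -0.462 | qdot: -12.313 7.088 -0.536 | p_ee: -0.012 0.000 1.088 | tau: 32.374 29.740 -1.208
step 23 | θ: -0.758 0.940 -0.467 | qdot: -11.729 5.851 -0.150 | p_ee: 0.099 -0.048 1.060 | tau: 36.152 32.421 -1.277
step 24 | θ: -0.930 1.019 -0.467 | qdot: -11.141 4.747 0.041 | p_ee: 0.207 -0.095 1.020 | tau: 38.037 33.881 -1.222
step 25 | θ: -1.093 1.083 -0.466 | qdot: -10.545 3.757 0.105 | p_ee: 0.311 -0.140 0.970 | tau: 39.004 34.635 -1.091
step 26 | θ: -1.246 1.133 -0.464 | qdot: -9.931 2.859 0.169 | p_ee: 0.408 -0.182 0.911 | tau: 39.531 34.970 -0.993
step 27 | θ: -1.390 1.169 -0.461 | qdot: -9.296 2.047 0.225 | p_ee: 0.498 -0.220 0.844 | tau: 39.845 35.041 -0.918
step 28 | θ: -1.525 1.194 -0.457 | qdot: -8.644 1.318 0.275 | p_ee: 0.580 -0.256 0.769 | tau: 40.046 34.933 -0.862
step 29 | θ: -1.650 1.209 -0.452 | qdot: -7.983 0.672 0.318 | p_ee: 0.654 -0.288 0.689 | tau: 40.165 34.690 -0.821
step 30 | θ: -1.764 1.215 -0.447 | qdot: -7.321 0.113 0.356 | p_ee: 0.718 -0.316 0.606 | tau: 40.199 34.331 -0.792
step 31 | θ: -1.869 1.213 -0.442 | qdot: -6.679 -0.347 0.386 | p_ee: 0.773 -0.341 0.520 | tau: 40.130 33.835 -0.770
step 32 | θ: -1.965 1.205 -0.436 | qdot: -6.061 -0.720 0.411 | p_ee: 0.818 -0.363 0.433 | tau: 39.932 33.232 -0.754
step 33 | θ: -2.051 1.192 -0.429 | qdot: -5.475 -1.010 0.430 | p_ee: 0.855 -0.381 0.348 | tau: 39.581 32.526 -0.741
step 34 | θ: -2.129 1.175 -0.423 | qdot: -4.930 -1.220 0.443 | p_ee: 0.884 -0.396 0.264 | tau: 39.060 31.716 -0.727
step 35 | θ: -2.199 1.155 -0.416 | qdot: -4.431 -1.356 0.449 | p_ee: 0.906 -0.408 0.183 | tau: 38.363 30.803 -0.712
step 36 | θ: -2.262 1.134 -0.409 | qdot: -3.979 -1.425 0.449 | p_ee: 0.920 -0.418 0.106 | tau: 37.491 29.796 -0.694
step 37 | θ: -2.319 1.113 -0.403 | qdot: -3.575 -1.437 0.443 | p_ee: 0.930 -0.425 0.033 | tau: 36.454 28.708 -0.672
step 38 | θ: -2.370 1.091 -0.396 | qdot: -3.218 -1.400 0.433 | p_ee: 0.934 -0.430 -0.035 | tau: 35.268 27.553 -0.648
step 39 | θ: -2.416 1.071 -0.390 | qdot: -2.902 -1.325 0.420 | p_ee: 0.934 -0.434 -0.097 | tau: 33.955 26.350 -0.621
step 40 | θ: -2.457 1.052 -0.384 | qdot: -2.625 -1.221 0.405 | p_ee: 0.932 -0.436 -0.154 | tau: 32.538 25.118 -0.592
step 41 | θ: -2.495 1.034 -0.378 | qdot: -2.381 -1.097 0.388 | p_ee: 0.927 -0.437 -0.206 | tau: 31.044 23.875 -0.562
step 42 | θ: -2.529 1.019 -0.372 | qdot: -2.167 -0.960 0.372 | p_ee: 0.920 -0.438 -0.253 | tau: 29.500 22.639 -0.532
step 43 | θ: -2.560 1.005 -0.366 | qdot: -1.978 -0.818 0.355 | p_ee: 0.911 -0.438 -0.295 | tau: 27.931 21.425 -0.502
step 44 | θ: -2.588 0.994 -0.361 | qdot: -1.809 -0.676 0.340 | p_ee: 0.902 -0.437 -0.332 | tau: 26.360 20.248 -0.472
step 45 | θ: -2.614 0.985 -0.356 | qdot: -1.658 -0.538 0.326 | p_ee: 0.893 -0.436 -0.365 | tau: 24.809 19.118 -0.443
step 46 | θ: -2.638 0.978 -0.351 | qdot: -1.522 -0.408 0.313 | p_ee: 0.883 -0.435 -0.394 | tau: 23.294 18.044 -0.415
step 47 | θ: -2.660 0.972 -0.347 | qdot: -1.399 -0.288 0.301 | p_ee: 0.874 -0.434 -0.420 | tau: 21.832 17.030 -0.388
step 48 | θ: -2.680 0.969 -0.342 | qdot: -1.286 -0.178 0.290 | p_ee: 0.865 -0.433 -0.442 | tau: 20.433 16.082 -0.363
step 49 | θ: -2.698 0.967 -0.338 | qdot: -1.183 -0.080 0.280 | p_ee: 0.856 -0.432 -0.461


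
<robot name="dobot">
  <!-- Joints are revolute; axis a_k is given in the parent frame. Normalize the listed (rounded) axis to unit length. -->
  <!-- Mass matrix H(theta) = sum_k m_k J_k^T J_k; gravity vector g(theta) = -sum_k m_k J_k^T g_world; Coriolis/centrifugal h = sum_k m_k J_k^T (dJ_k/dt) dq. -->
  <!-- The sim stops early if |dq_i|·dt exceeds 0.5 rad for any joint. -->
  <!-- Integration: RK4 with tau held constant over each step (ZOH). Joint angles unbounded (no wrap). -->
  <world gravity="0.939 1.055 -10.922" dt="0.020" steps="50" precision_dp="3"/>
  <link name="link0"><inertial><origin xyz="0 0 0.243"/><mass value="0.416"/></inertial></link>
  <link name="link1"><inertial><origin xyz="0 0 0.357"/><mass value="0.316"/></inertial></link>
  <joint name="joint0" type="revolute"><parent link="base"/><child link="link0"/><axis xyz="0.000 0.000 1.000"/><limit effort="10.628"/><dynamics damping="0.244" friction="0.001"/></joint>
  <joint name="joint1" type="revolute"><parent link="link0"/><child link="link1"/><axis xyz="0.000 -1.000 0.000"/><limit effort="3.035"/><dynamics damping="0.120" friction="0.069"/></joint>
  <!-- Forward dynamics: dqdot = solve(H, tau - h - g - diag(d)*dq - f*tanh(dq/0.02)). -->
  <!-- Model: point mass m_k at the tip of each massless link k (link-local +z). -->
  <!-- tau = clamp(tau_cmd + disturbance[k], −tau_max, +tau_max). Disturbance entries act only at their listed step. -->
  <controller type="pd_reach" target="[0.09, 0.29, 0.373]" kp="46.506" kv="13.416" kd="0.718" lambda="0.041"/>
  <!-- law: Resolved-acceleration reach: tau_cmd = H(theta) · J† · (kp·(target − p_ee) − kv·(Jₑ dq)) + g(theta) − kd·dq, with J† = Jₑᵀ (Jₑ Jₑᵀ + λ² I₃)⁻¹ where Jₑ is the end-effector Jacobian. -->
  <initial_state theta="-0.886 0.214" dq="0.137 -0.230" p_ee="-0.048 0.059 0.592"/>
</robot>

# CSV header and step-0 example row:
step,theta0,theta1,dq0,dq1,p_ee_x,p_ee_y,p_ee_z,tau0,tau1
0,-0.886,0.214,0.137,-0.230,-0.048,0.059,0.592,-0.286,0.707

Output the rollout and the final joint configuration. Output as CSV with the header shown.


step,theta0,theta1,dq0,dq1,p_ee_x,p_ee_y,p_ee_z,tau0,tau1
1,-0.911,0.214,0.010,0.275,-0.047,0.060,0.592,-0.189,0.101
2,-0.928,0.221,-0.133,0.429,-0.047,0.063,0.591,-0.090,-0.086
3,-0.937,0.230,-0.262,0.479,-0.048,0.066,0.591,-0.004,-0.158
4,-0.940,0.240,-0.213,0.496,-0.050,0.069,0.590,-0.051,-0.196
5,-0.946,0.250,-0.297,0.501,-0.052,0.072,0.589,0.001,-0.215
6,-0.950,0.260,-0.200,0.501,-0.053,0.075,0.588,-0.083,-0.232
7,-0.958,0.270,-0.401,0.500,-0.055,0.078,0.587,0.058,-0.244
8,-0.960,0.280,-0.069,0.499,-0.057,0.081,0.586,-0.202,-0.261
9,-0.972,0.290,-0.721,0.498,-0.058,0.084,0.585,0.282,-0.269
10,-0.969,0.300,0.475,0.500,-0.060,0.087,0.584,-0.636,-0.295
11,-0.990,0.310,-1.782,0.508,-0.060,0.091,0.583,1.076,-0.303
12,-0.971,0.320,2.312,0.533,-0.063,0.093,0.582,-2.068,-0.376
13,-1.020,0.331,-4.993,0.605,-0.061,0.099,0.581,3.541,-0.440
14,-0.961,0.344,7.487,0.792,-0.069,0.099,0.579,-6.115,-0.760
15,-1.065,0.361,-12.802,1.232,-0.061,0.110,0.577,9.657,-1.246
16,-0.949,0.388,17.346,2.060,-0.079,0.110,0.573,-10.628,-2.453
17,-0.991,0.429,-14.691,2.170,-0.081,0.124,0.568,10.628,-2.634
18,-0.966,0.467,12.505,1.768,-0.091,0.132,0.562,-10.628,-2.238
19,-0.989,0.498,-11.501,1.369,-0.094,0.142,0.557,9.116,-1.782
20,-1.003,0.523,7.798,1.021,-0.096,0.150,0.552,-7.097,-1.387
21,-1.001,0.540,-6.160,0.738,-0.099,0.155,0.549,4.744,-1.072
22,-1.024,0.554,2.989,0.552,-0.098,0.160,0.547,-3.091,-0.847
23,-1.025,0.564,-2.605,0.437,-0.099,0.163,0.545,1.726,-0.724
24,-1.043,0.572,0.610,0.384,-0.097,0.167,0.543,-1.057,-0.660
25,-1.049,0.579,-1.153,0.357,-0.097,0.169,0.542,0.477,-0.637
26,-1.063,0.586,-0.228,0.349,-0.096,0.173,0.540,-0.329,-0.630
27,-1.072,0.593,-0.692,0.345,-0.095,0.175,0.539,0.080,-0.633
28,-1.084,0.600,-0.466,0.345,-0.094,0.178,0.538,-0.116,-0.639
29,-1.094,0.607,-0.568,0.346,-0.093,0.181,0.536,-0.024,-0.647
30,-1.105,0.614,-0.521,0.347,-0.092,0.184,0.535,-0.064,-0.655
31,-1.115,0.621,-0.538,0.348,-0.091,0.187,0.533,-0.045,-0.663
32,-1.126,0.628,-0.528,0.349,-0.090,0.189,0.532,-0.051,-0.671
33,-1.137,0.635,-0.529,0.349,-0.089,0.192,0.530,-0.047,-0.679
34,-1.147,0.642,-0.525,0.350,-0.088,0.195,0.529,-0.047,-0.688
35,-1.158,0.649,-0.523,0.350,-0.087,0.198,0.527,-0.046,-0.696
36,-1.168,0.656,-0.520,0.350,-0.085,0.200,0.526,-0.044,-0.704
37,-1.178,0.663,-0.518,0.350,-0.084,0.203,0.524,-0.043,-0.712
38,-1.189,0.670,-0.515,0.350,-0.083,0.206,0.523,-0.042,-0.720
39,-1.199,0.677,-0.511,0.349,-0.081,0.208,0.521,-0.041,-0.728
40,-1.209,0.684,-0.508,0.348,-0.080,0.211,0.520,-0.039,-0.736
41,-1.219,0.691,-0.504,0.347,-0.078,0.214,0.518,-0.038,-0.743
42,-1.229,0.698,-0.501,0.346,-0.077,0.216,0.517,-0.037,-0.751
43,-1.239,0.705,-0.497,0.345,-0.075,0.219,0.515,-0.035,-0.759
44,-1.249,0.711,-0.493,0.343,-0.074,0.221,0.513,-0.034,-0.766
45,-1.259,0.718,-0.489,0.342,-0.072,0.224,0.512,-0.032,-0.774
46,-1.269,0.725,-0.485,0.340,-0.070,0.226,0.510,-0.031,-0.781
47,-1.279,0.732,-0.481,0.338,-0.069,0.228,0.509,-0.029,-0.788
48,-1.288,0.739,-0.476,0.336,-0.067,0.231,0.507,-0.028,-0.795
49,-1.298,0.745,-0.472,0.334,-0.065,0.233,0.505,-0.027,-0.803
50,-1.307,0.752,-0.467,0.331,-0.064,0.235,0.504,,
# final theta (rad): -1.307 0.752


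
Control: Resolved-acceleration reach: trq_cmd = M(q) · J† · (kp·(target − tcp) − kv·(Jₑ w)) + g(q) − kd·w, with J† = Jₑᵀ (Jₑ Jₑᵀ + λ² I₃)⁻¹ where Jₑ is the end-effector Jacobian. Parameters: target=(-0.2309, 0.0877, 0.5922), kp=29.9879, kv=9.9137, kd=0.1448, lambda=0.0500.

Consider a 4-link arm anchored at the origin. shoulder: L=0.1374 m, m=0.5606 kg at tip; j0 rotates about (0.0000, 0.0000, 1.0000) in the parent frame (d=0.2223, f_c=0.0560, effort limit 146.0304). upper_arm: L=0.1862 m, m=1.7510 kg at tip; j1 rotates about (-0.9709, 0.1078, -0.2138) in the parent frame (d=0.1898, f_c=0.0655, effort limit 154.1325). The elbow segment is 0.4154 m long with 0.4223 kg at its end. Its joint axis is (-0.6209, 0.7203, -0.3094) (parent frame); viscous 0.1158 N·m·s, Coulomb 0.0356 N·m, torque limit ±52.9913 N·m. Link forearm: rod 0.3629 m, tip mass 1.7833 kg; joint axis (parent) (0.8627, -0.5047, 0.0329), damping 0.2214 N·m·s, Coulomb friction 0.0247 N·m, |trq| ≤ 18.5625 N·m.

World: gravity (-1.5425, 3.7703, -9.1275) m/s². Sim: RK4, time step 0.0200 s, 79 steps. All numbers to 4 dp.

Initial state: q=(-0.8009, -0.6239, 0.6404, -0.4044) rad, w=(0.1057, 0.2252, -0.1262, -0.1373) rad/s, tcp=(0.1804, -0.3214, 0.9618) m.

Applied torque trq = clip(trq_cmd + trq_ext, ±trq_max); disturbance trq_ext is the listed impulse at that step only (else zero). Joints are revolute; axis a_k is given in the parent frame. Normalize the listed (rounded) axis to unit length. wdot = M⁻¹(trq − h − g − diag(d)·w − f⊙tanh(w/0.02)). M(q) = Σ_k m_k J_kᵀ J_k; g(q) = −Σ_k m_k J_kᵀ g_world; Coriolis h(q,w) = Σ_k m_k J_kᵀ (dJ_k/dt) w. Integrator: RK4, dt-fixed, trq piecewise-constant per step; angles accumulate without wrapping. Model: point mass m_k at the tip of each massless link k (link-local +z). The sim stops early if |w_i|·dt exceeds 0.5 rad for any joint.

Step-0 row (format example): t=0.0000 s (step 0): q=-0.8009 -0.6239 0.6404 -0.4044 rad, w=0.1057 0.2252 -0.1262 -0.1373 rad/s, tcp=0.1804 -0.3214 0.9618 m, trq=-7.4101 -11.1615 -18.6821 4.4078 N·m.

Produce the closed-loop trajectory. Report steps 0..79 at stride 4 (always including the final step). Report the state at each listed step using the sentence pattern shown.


t=0.0800 s (step 4): q=-0.8554 -0.6332 0.5199 -0.6898 rad, w=-0.9110 -0.2866 -2.2787 -5.0105 rad/s, tcp=0.1562 -0.2906 0.9443 m, trq=-1.5794 -2.9224 -7.2196 3.0623 N·m.
t=0.1600 s (step 8): q=-0.9156 -0.6536 0.3194 -1.0789 rad, w=-0.6035 -0.1626 -2.6641 -4.5475 rad/s, tcp=0.0937 -0.2410 0.9048 m, trq=0.9645 2.1697 -0.9625 3.0176 N·m.
t=0.2400 s (step 12): q=-0.9574 -0.6547 0.1018 -1.4048 rad, w=-0.4770 0.1275 -2.7482 -3.6005 rad/s, tcp=0.0232 -0.1870 0.8568 m, trq=1.9778 4.7135 2.2736 3.7136 N·m.
t=0.3200 s (step 16): q=-0.9980 -0.6361 -0.1137 -1.6545 rad, w=-0.5602 0.3084 -2.6094 -2.6636 rad/s, tcp=-0.0408 -0.1365 0.8085 m, trq=2.4148 5.9449 4.0374 4.1900 N·m.
t=0.4000 s (step 20): q=-1.0496 -0.6104 -0.3098 -1.8344 rad, w=-0.7287 0.3074 -2.2691 -1.8663 rad/s, tcp=-0.0933 -0.0925 0.7649 m, trq=2.6400 6.5722 5.0554 4.2708 N·m.
t=0.4800 s (step 24): q=-1.1133 -0.5901 -0.4737 -1.9582 rad, w=-0.8472 0.1895 -1.8241 -1.2637 rad/s, tcp=-0.1340 -0.0553 0.7282 m, trq=2.7951 7.0217 5.6869 4.0862 N·m.
t=0.5600 s (step 28): q=-1.1823 -0.5806 -0.6017 -2.0416 rad, w=-0.8608 0.0530 -1.3827 -0.8474 rad/s, tcp=-0.1647 -0.0242 0.6981 m, trq=2.9094 7.4424 6.0896 3.7935 N·m.
t=0.6400 s (step 32): q=-1.2481 -0.5800 -0.6975 -2.0977 rad, w=-0.7634 -0.0228 -1.0403 -0.5762 rad/s, tcp=-0.1872 0.0015 0.6740 m, trq=3.0015 7.7782 6.3355 3.4940 N·m.
t=0.7200 s (step 36): q=-1.3030 -0.5827 -0.7706 -2.1363 rad, w=-0.6091 -0.0396 -0.7963 -0.4002 rad/s, tcp=-0.2031 0.0226 0.6550 m, trq=3.0462 8.0024 6.4566 3.2291 N·m.
t=0.8000 s (step 40): q=-1.3456 -0.5858 -0.8265 -2.1635 rad, w=-0.4612 -0.0360 -0.6069 -0.2850 rad/s, tcp=-0.2141 0.0394 0.6402 m, trq=3.0318 8.1555 6.4871 3.0174 N·m.
t=0.8800 s (step 44): q=-1.3773 -0.5882 -0.8690 -2.1830 rad, w=-0.3358 -0.0234 -0.4618 -0.2088 rad/s, tcp=-0.2214 0.0524 0.6288 m, trq=2.9854 8.2440 6.4655 2.8589 N·m.
t=0.9600 s (step 48): q=-1.4002 -0.5896 -0.9012 -2.1976 rad, w=-0.2399 -0.0126 -0.3468 -0.1569 rad/s, tcp=-0.2261 0.0621 0.6201 m, trq=2.9245 8.2909 6.4190 2.7450 N·m.
t=1.0400 s (step 52): q=-1.4164 -0.5903 -0.9252 -2.2086 rad, w=-0.1716 -0.0069 -0.2547 -0.1204 rad/s, tcp=-0.2291 0.0691 0.6135 m, trq=2.8634 8.3148 6.3655 2.6662 N·m.
t=1.1200 s (step 56): q=-1.4281 -0.5907 -0.9426 -2.2171 rad, w=-0.1233 -0.0038 -0.1841 -0.0937 rad/s, tcp=-0.2309 0.0741 0.6086 m, trq=2.8111 8.3243 6.3149 2.6131 N·m.
t=1.2000 s (step 60): q=-1.4365 -0.5909 -0.9551 -2.2238 rad, w=-0.0890 -0.0019 -0.1316 -0.0734 rad/s, tcp=-0.2319 0.0777 0.6049 m, trq=2.7698 8.3256 6.2711 2.5779 N·m.
t=1.2800 s (step 64): q=-1.4426 -0.5910 -0.9641 -2.2290 rad, w=-0.0645 -0.0007 -0.0935 -0.0577 rad/s, tcp=-0.2325 0.0801 0.6022 m, trq=2.7383 8.3229 6.2352 2.5550 N·m.
t=1.3600 s (step 68): q=-1.4471 -0.5910 -0.9704 -2.2331 rad, w=-0.0472 -0.0000 -0.0660 -0.0453 rad/s, tcp=-0.2327 0.0819 0.6001 m, trq=2.7149 8.3186 6.2065 2.5404 N·m.
t=1.4400 s (step 72): q=-1.4503 -0.5910 -0.9748 -2.2363 rad, w=-0.0351 0.0002 -0.0463 -0.0357 rad/s, tcp=-0.2328 0.0830 0.5986 m, trq=2.6981 8.3142 6.1844 2.5315 N·m.
t=1.5200 s (step 76): q=-1.4528 -0.5910 -0.9780 -2.2389 rad, w=-0.0270 0.0003 -0.0326 -0.0283 rad/s, tcp=-0.2327 0.0839 0.5975 m, trq=2.6872 8.3103 6.1682 2.5265 N·m.
t=1.5800 s (step 79): q=-1.4543 -0.5910 -0.9797 -2.2404 rad, w=-0.0227 0.0004 -0.0255 -0.0240 rad/s, tcp=-0.2326 0.0843 0.5968 m.


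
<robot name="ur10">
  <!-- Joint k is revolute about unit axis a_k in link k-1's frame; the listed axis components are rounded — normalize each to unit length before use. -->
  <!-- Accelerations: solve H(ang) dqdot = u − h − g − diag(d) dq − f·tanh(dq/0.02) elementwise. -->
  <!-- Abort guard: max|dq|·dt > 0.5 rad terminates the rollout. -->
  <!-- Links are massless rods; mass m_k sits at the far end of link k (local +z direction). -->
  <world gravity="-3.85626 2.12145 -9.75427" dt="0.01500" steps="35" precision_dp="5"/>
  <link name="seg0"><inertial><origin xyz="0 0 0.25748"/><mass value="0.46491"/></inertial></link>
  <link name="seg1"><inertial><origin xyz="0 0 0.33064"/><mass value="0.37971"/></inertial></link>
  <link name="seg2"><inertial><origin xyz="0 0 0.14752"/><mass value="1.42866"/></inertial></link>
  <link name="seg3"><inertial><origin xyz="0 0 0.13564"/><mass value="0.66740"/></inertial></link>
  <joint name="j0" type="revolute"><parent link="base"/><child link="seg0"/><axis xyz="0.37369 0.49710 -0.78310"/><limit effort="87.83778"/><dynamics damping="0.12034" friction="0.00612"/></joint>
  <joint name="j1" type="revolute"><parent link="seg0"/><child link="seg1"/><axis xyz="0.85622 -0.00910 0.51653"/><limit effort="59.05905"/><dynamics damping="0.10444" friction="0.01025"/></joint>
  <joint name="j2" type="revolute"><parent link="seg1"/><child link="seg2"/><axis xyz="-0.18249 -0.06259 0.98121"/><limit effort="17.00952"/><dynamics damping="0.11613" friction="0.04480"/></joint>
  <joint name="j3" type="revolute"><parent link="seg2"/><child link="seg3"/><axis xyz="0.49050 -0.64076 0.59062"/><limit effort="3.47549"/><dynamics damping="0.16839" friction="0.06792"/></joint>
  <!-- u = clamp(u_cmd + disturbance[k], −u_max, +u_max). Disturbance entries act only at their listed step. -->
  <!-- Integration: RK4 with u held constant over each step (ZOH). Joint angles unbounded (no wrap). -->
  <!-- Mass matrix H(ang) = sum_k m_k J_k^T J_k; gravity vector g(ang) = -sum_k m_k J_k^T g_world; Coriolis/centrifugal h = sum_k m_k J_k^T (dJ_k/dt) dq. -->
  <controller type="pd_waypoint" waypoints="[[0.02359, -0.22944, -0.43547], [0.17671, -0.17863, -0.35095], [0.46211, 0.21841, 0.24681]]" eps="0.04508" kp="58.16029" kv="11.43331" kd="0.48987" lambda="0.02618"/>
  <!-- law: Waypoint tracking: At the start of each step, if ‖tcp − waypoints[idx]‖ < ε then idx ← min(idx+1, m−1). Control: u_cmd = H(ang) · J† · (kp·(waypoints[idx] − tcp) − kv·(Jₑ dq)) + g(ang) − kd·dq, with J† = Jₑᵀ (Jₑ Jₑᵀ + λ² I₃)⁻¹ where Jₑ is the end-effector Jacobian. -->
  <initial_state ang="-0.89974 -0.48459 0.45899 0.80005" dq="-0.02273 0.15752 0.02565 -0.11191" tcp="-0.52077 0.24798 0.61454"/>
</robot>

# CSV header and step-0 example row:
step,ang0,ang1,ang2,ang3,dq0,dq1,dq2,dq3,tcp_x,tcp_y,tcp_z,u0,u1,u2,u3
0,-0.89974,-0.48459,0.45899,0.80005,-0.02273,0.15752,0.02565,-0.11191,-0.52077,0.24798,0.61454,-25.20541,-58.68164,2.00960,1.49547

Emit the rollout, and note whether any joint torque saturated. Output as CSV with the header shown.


step,ang0,ang1,ang2,ang3,dq0,dq1,dq2,dq3,tcp_x,tcp_y,tcp_z,u0,u1,u2,u3
1,-0.90257,-0.50678,0.44363,0.90840,-0.37224,-2.98858,-1.76773,13.23451,-0.51883,0.24606,0.60936,-20.58440,-41.73389,2.31761,-3.47549
2,-0.91097,-0.55822,0.45086,1.05763,-0.74788,-3.94236,2.07992,7.10326,-0.51825,0.25255,0.59405,-20.57760,-25.88183,-0.18090,-0.61987
3,-0.92551,-0.62657,0.44825,1.16647,-1.19794,-5.13950,-1.72174,7.22399,-0.52359,0.26720,0.56944,-12.09102,-15.37656,1.38317,-0.20386
4,-0.94693,-0.70687,0.45224,1.25898,-1.65939,-5.59561,1.86430,5.22236,-0.53183,0.28588,0.53761,-11.83520,-8.76383,-0.65385,1.09189
5,-0.97520,-0.79625,0.45947,1.34674,-2.11674,-6.30046,-0.55967,6.25559,-0.54114,0.30565,0.49949,-5.68674,-3.78745,0.45427,0.67553
6,-1.01006,-0.89218,0.46736,1.42374,-2.53599,-6.50611,1.46748,4.12534,-0.55104,0.32507,0.45558,-4.49002,-0.60505,-0.65226,1.84253
7,-1.05139,-0.99298,0.47963,1.49350,-2.98108,-6.92487,0.31053,5.01152,-0.56019,0.34285,0.40684,-0.35999,1.35455,-0.06325,1.33824
8,-1.09912,-1.09781,0.49321,1.55572,-3.39193,-7.05634,1.47173,3.35479,-0.56801,0.35788,0.35372,1.28114,2.50978,-0.63188,2.15101
9,-1.15337,-1.20576,0.51034,1.61058,-3.85072,-7.32975,0.90063,3.84394,-0.57369,0.36948,0.29706,4.42526,2.84804,-0.26847,1.78403
10,-1.21443,-1.31650,0.52963,1.65855,-4.30190,-7.43380,1.66248,2.59334,-0.57671,0.37695,0.23751,6.20512,2.78504,-0.56953,2.32717
11,-1.28275,-1.42958,0.55171,1.69965,-4.81967,-7.63491,1.34535,2.79970,-0.57656,0.37987,0.17596,8.87666,2.17476,-0.28843,2.07533
12,-1.35897,-1.54480,0.57603,1.73387,-5.35802,-7.72368,1.89332,1.78826,-0.57285,0.37790,0.11324,10.66936,1.34606,-0.43969,2.46148
13,-1.44391,-1.66194,0.60249,1.76149,-5.98239,-7.88469,1.68086,1.82219,-0.56530,0.37086,0.05035,13.00278,0.11645,-0.18407,2.27774
14,-1.53854,-1.78084,0.63072,1.78213,-6.65017,-7.96182,2.07236,0.94474,-0.55374,0.35876,-0.01171,14.64555,-1.23833,-0.23549,2.56625
15,-1.64393,-1.90138,0.66008,1.79612,-7.41804,-8.09904,1.86855,0.85813,-0.53816,0.34176,-0.07184,16.54744,-2.90040,0.02210,2.41536
16,-1.76125,-2.02348,0.68994,1.80290,-8.23423,-8.16924,2.08246,0.05290,-0.51871,0.32026,-0.12897,17.78155,-4.59576,0.05336,2.62225
17,-1.89152,-2.14712,0.71866,1.80352,-9.13852,-8.29910,1.75501,-0.06202,-0.49572,0.29478,-0.18192,18.98370,-6.43948,0.34138,2.42461
18,-2.03542,-2.27225,0.74483,1.79777,-10.03019,-8.35831,1.65778,-0.72506,-0.46983,0.26619,-0.22963,19.41524,-8.09671,0.46294,2.46998
19,-2.19210,-2.39795,0.76592,1.78367,-10.79106,-8.34235,1.02502,-1.19749,-0.44210,0.23567,-0.27119,19.43487,-9.59958,0.78044,2.35349
20,-2.35703,-2.52108,0.77538,1.76044,-11.00542,-7.92337,-0.03074,-1.87854,-0.41413,0.20460,-0.30585,18.47511,-10.65602,1.16375,2.28385
21,-2.51709,-2.63195,0.76348,1.73048,-9.94534,-6.55764,-2.04534,-1.89788,-0.38835,0.17462,-0.33320,16.21673,-11.23873,1.81668,1.84752
22,-2.65166,-2.71514,0.72384,1.70544,-7.68369,-4.30521,-3.56201,-1.09922,-0.36703,0.14700,-0.35370,12.41149,-10.83961,2.06064,1.09902
23,-2.75501,-2.76771,0.67847,1.69120,-6.02032,-2.66724,-2.58451,-0.64349,-0.35063,0.12241,-0.36900,8.43375,-9.22694,1.10271,0.69878
24,-2.83715,-2.80024,0.64198,1.68605,-4.93668,-1.68513,-2.24277,-0.02284,-0.33763,0.10007,-0.38104,5.84641,-7.87397,0.67985,0.32176
25,-2.90729,-2.82182,0.61387,1.68488,-4.41531,-1.20313,-1.52946,-0.09952,-0.32621,0.07921,-0.39123,4.01361,-6.59396,0.18589,0.36025
26,-2.97027,-2.83720,0.59005,1.68546,-4.00200,-0.86204,-1.56403,0.08965,-0.31524,0.05938,-0.40024,2.90130,-5.72000,0.16338,0.27631
27,-3.02886,-2.84874,0.56993,1.68509,-3.79969,-0.67775,-1.18695,-0.04391,-0.30423,0.04045,-0.40844,2.02597,-4.92500,-0.04658,0.36161
28,-3.08400,-2.85743,0.55113,1.68636,-3.56736,-0.49086,-1.24671,0.11923,-0.29299,0.02209,-0.41583,1.50258,-4.41337,0.00040,0.28910
29,-3.13654,-2.86382,0.53506,1.68645,-3.42480,-0.35849,-0.96333,-0.01321,-0.28148,0.00439,-0.42261,1.04535,-3.95474,-0.12561,0.37012
30,-3.18636,-2.86798,0.51985,1.68771,-3.23040,-0.20432,-1.00660,0.10034,-0.26965,-0.01283,-0.42873,0.79766,-3.68755,-0.06666,0.31915
31,-3.23383,-2.87015,0.50679,1.68785,-3.08557,-0.08207,-0.79775,0.00992,-0.25754,-0.02943,-0.43434,0.55782,-3.44109,-0.14093,0.37322
32,-3.27872,-2.87034,0.49467,1.68855,-2.90631,0.05029,-0.78969,0.04379,-0.24518,-0.04552,-0.43936,0.42742,-3.29921,-0.10321,0.36151
33,-3.32121,-2.86879,0.48403,1.68861,-2.74854,0.15871,-0.68541,0.04650,-0.23262,-0.06098,-0.44389,0.30601,-3.16867,-0.12001,0.36274
34,-3.36124,-2.86562,0.47455,1.68874,-2.57881,0.26590,-0.63139,0.05171,-0.21994,-0.07584,-0.44788,0.20970,-3.07345,-0.11047,0.36306
35,-3.39878,-2.86094,0.46605,1.68875,-2.41464,0.35953,-0.55772,0.03221,-0.20720,-0.09006,-0.45138,,,,
# any joint saturated: yes
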